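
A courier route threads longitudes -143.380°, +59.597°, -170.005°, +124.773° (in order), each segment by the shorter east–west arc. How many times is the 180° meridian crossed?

3

Leg 1: -143.380° → +59.597°, shortest Δλ = -157.023° (west) — crosses 180°.
Leg 2: +59.597° → -170.005°, shortest Δλ = 130.398° (east) — crosses 180°.
Leg 3: -170.005° → +124.773°, shortest Δλ = -65.222° (west) — crosses 180°.
Total crossings: 3.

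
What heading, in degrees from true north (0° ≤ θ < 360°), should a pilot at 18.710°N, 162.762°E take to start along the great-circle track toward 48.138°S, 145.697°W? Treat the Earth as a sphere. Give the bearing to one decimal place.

148.1°

Δλ = -145.697 − 162.762 = -308.459°; wrapped into (−180°, 180°]: 51.541°.
θ = atan2( sin Δλ · cos φ₂ , cos φ₁ · sin φ₂ − sin φ₁ · cos φ₂ · cos Δλ )
  = atan2(0.52256, -0.83854) = 148.070° → normalised to [0°, 360°): 148.070°.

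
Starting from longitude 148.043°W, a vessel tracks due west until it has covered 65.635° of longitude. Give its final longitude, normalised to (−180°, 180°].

146.322°E

Start at -148.043°; shift −65.635° → -213.678°.
-213.678° lies outside (−180°, 180°]; add 360° → +146.322°.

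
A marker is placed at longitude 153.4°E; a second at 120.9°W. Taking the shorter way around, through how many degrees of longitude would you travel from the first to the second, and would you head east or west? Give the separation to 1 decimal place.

Raw difference: -120.9 − 153.4 = -274.3°.
Normalise into (−180°, 180°]: -274.3° + 360° = 85.7°.
Positive ⇒ the second point lies to the east; separation 85.7°.

85.7° east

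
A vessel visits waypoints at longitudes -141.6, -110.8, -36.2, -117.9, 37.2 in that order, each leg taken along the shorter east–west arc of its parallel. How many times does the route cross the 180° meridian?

Leg 1: -141.6° → -110.8°, shortest Δλ = 30.8° (east) — does not cross 180°.
Leg 2: -110.8° → -36.2°, shortest Δλ = 74.6° (east) — does not cross 180°.
Leg 3: -36.2° → -117.9°, shortest Δλ = -81.7° (west) — does not cross 180°.
Leg 4: -117.9° → +37.2°, shortest Δλ = 155.1° (east) — does not cross 180°.
Total crossings: 0.

0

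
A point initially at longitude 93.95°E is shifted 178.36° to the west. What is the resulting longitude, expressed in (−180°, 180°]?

Start at +93.95°; shift −178.36° → -84.41°.
-84.41° already lies in (−180°, 180°].

84.41°W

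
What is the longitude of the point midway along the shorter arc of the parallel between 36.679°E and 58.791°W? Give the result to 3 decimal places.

Signed shortest Δλ from +36.679° to -58.791° is -95.470°.
Midpoint longitude = +36.679° + (-95.470°)/2 = +36.679° − 47.735° = -11.056°.

11.056°W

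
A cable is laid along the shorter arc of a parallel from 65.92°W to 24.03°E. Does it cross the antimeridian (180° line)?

Signed shortest Δλ = ((24.03 − -65.92 + 180) mod 360) − 180 = 89.95°.
Going east by 89.95° from -65.92° reaches +24.03° without touching 180°.

No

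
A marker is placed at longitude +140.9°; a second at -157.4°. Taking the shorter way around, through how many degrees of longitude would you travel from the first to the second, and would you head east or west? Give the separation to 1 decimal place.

Raw difference: -157.4 − 140.9 = -298.3°.
Normalise into (−180°, 180°]: -298.3° + 360° = 61.7°.
Positive ⇒ the second point lies to the east; separation 61.7°.

61.7° east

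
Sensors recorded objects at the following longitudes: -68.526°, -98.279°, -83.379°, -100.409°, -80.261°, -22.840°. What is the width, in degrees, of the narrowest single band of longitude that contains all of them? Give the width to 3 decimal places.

Sort the longitudes: -100.409°, -98.279°, -83.379°, -80.261°, -68.526°, -22.840°.
Eastward gaps between consecutive values (wrapping around): 2.130°, 14.900°, 3.118°, 11.735°, 45.686°, 282.431°.
Largest gap = 282.431° ⇒ minimal covering band is its complement: 360° − 282.431° = 77.569°.
Band runs from -100.409° eastward to -22.840°.

77.569°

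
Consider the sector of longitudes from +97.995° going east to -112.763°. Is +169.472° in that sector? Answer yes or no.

Yes

Band width going east from +97.995° to -112.763°: ((-112.763 − 97.995) mod 360) = 149.242°.
Offset of +169.472° east of the west edge: ((169.472 − 97.995) mod 360) = 71.477°.
71.477° ≤ 149.242° ⇒ inside.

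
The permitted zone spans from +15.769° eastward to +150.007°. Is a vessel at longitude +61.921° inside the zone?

Yes

Band width going east from +15.769° to +150.007°: ((150.007 − 15.769) mod 360) = 134.238°.
Offset of +61.921° east of the west edge: ((61.921 − 15.769) mod 360) = 46.152°.
46.152° ≤ 134.238° ⇒ inside.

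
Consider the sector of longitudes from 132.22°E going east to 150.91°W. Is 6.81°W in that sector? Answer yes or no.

No

Band width going east from +132.22° to -150.91°: ((-150.91 − 132.22) mod 360) = 76.87°.
Offset of -6.81° east of the west edge: ((-6.81 − 132.22) mod 360) = 220.97°.
220.97° > 76.87° ⇒ outside.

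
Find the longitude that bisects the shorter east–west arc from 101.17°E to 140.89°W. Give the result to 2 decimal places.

Signed shortest Δλ from +101.17° to -140.89° is +117.94°.
Midpoint longitude = +101.17° + (+117.94°)/2 = +101.17° + 58.97° = +160.14°.
(The naïve average (+101.17 + -140.89)/2 = -19.86° is on the wrong side of the globe.)

160.14°E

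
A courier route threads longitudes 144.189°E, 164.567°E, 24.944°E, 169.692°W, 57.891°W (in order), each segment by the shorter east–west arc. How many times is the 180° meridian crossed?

1

Leg 1: +144.189° → +164.567°, shortest Δλ = 20.378° (east) — does not cross 180°.
Leg 2: +164.567° → +24.944°, shortest Δλ = -139.623° (west) — does not cross 180°.
Leg 3: +24.944° → -169.692°, shortest Δλ = 165.364° (east) — crosses 180°.
Leg 4: -169.692° → -57.891°, shortest Δλ = 111.801° (east) — does not cross 180°.
Total crossings: 1.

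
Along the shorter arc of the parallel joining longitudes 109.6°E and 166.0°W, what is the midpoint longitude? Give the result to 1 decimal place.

Signed shortest Δλ from +109.6° to -166.0° is +84.4°.
Midpoint longitude = +109.6° + (+84.4°)/2 = +109.6° + 42.2° = +151.8°.
(The naïve average (+109.6 + -166.0)/2 = -28.2° is on the wrong side of the globe.)

151.8°E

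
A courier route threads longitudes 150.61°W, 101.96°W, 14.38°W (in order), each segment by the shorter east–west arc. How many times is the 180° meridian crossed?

0

Leg 1: -150.61° → -101.96°, shortest Δλ = 48.65° (east) — does not cross 180°.
Leg 2: -101.96° → -14.38°, shortest Δλ = 87.58° (east) — does not cross 180°.
Total crossings: 0.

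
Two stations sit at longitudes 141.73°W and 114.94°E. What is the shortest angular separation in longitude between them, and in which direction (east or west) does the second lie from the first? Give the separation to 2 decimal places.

103.33° west

Raw difference: 114.94 − -141.73 = 256.67°.
Normalise into (−180°, 180°]: 256.67° − 360° = -103.33°.
Negative ⇒ the second point lies to the west; separation 103.33°.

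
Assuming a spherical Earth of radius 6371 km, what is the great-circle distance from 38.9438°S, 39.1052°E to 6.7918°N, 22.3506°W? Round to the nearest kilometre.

8102 km

Δλ = -22.3506 − 39.1052 = -61.4558°.
Δφ = 6.7918 − -38.9438 = 45.7356°.
a = sin²(Δφ/2) + cos φ₁ · cos φ₂ · sin²(Δλ/2) = 0.352649.
c = 2·atan2(√a, √(1−a)) = 1.27165 rad → d = 6371·c ≈ 8101.71 km.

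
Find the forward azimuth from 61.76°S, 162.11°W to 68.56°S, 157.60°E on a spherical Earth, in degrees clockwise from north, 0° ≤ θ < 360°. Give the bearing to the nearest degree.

Δλ = 157.60 − -162.11 = 319.71°; wrapped into (−180°, 180°]: -40.29°.
θ = atan2( sin Δλ · cos φ₂ , cos φ₁ · sin φ₂ − sin φ₁ · cos φ₂ · cos Δλ )
  = atan2(-0.23637, -0.19479) = -129.492° → normalised to [0°, 360°): 230.508°.

231°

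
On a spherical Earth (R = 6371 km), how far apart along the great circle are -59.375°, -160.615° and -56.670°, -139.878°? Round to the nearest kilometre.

1252 km

Δλ = -139.878 − -160.615 = 20.737°.
Δφ = -56.670 − -59.375 = 2.705°.
a = sin²(Δφ/2) + cos φ₁ · cos φ₂ · sin²(Δλ/2) = 0.009624.
c = 2·atan2(√a, √(1−a)) = 0.19652 rad → d = 6371·c ≈ 1252.02 km.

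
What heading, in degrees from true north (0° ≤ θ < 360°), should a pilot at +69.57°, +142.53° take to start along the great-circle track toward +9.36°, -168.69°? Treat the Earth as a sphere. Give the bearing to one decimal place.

Δλ = -168.69 − 142.53 = -311.22°; wrapped into (−180°, 180°]: 48.78°.
θ = atan2( sin Δλ · cos φ₂ , cos φ₁ · sin φ₂ − sin φ₁ · cos φ₂ · cos Δλ )
  = atan2(0.74217, -0.55251) = 126.666° → normalised to [0°, 360°): 126.666°.

126.7°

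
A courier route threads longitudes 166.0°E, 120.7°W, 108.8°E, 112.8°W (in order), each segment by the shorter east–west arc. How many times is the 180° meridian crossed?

3

Leg 1: +166.0° → -120.7°, shortest Δλ = 73.3° (east) — crosses 180°.
Leg 2: -120.7° → +108.8°, shortest Δλ = -130.5° (west) — crosses 180°.
Leg 3: +108.8° → -112.8°, shortest Δλ = 138.4° (east) — crosses 180°.
Total crossings: 3.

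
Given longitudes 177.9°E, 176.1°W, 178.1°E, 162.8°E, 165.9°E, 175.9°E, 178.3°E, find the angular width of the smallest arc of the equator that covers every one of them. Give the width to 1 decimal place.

Sort the longitudes: -176.1°, +162.8°, +165.9°, +175.9°, +177.9°, +178.1°, +178.3°.
Eastward gaps between consecutive values (wrapping around): 338.9°, 3.1°, 10.0°, 2.0°, 0.2°, 0.2°, 5.6°.
Largest gap = 338.9° ⇒ minimal covering band is its complement: 360° − 338.9° = 21.1°.
Band runs from +162.8° eastward to -176.1°, crossing the antimeridian.

21.1°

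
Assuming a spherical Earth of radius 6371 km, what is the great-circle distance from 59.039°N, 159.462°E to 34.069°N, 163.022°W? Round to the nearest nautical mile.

Δλ = -163.022 − 159.462 = -322.484°; wrapped into (−180°, 180°]: 37.516°.
Δφ = 34.069 − 59.039 = -24.970°.
a = sin²(Δφ/2) + cos φ₁ · cos φ₂ · sin²(Δλ/2) = 0.090804.
c = 2·atan2(√a, √(1−a)) = 0.61219 rad → d = 6371·c ≈ 3900.25 km ≈ 2105.96 nmi.

2106 nmi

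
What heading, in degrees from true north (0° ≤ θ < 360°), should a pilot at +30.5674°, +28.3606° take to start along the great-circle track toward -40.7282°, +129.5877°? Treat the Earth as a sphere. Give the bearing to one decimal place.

123.2°

Δλ = 129.5877 − 28.3606 = 101.2271°.
θ = atan2( sin Δλ · cos φ₂ , cos φ₁ · sin φ₂ − sin φ₁ · cos φ₂ · cos Δλ )
  = atan2(0.74331, -0.48676) = 123.219° → normalised to [0°, 360°): 123.219°.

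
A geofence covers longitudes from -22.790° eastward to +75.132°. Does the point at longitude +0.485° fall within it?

Yes

Band width going east from -22.790° to +75.132°: ((75.132 − -22.790) mod 360) = 97.922°.
Offset of +0.485° east of the west edge: ((0.485 − -22.790) mod 360) = 23.275°.
23.275° ≤ 97.922° ⇒ inside.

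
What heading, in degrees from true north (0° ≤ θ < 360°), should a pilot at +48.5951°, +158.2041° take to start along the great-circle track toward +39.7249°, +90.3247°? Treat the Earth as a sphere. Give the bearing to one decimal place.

286.1°

Δλ = 90.3247 − 158.2041 = -67.8794°.
θ = atan2( sin Δλ · cos φ₂ , cos φ₁ · sin φ₂ − sin φ₁ · cos φ₂ · cos Δλ )
  = atan2(-0.71251, 0.20546) = -73.915° → normalised to [0°, 360°): 286.085°.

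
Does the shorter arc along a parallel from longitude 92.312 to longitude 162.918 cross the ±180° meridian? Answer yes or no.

No

Signed shortest Δλ = ((162.918 − 92.312 + 180) mod 360) − 180 = 70.606°.
Going east by 70.606° from +92.312° reaches +162.918° without touching 180°.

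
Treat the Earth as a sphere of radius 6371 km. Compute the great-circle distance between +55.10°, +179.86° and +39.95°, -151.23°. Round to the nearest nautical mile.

1466 nmi

Δλ = -151.23 − 179.86 = -331.09°; wrapped into (−180°, 180°]: 28.91°.
Δφ = 39.95 − 55.10 = -15.15°.
a = sin²(Δφ/2) + cos φ₁ · cos φ₂ · sin²(Δλ/2) = 0.044707.
c = 2·atan2(√a, √(1−a)) = 0.42610 rad → d = 6371·c ≈ 2714.67 km ≈ 1465.80 nmi.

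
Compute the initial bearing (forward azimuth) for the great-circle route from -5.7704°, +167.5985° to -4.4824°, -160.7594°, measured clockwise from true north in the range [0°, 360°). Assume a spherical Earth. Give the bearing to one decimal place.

89.2°

Δλ = -160.7594 − 167.5985 = -328.3579°; wrapped into (−180°, 180°]: 31.6421°.
θ = atan2( sin Δλ · cos φ₂ , cos φ₁ · sin φ₂ − sin φ₁ · cos φ₂ · cos Δλ )
  = atan2(0.52301, 0.00758) = 89.170° → normalised to [0°, 360°): 89.170°.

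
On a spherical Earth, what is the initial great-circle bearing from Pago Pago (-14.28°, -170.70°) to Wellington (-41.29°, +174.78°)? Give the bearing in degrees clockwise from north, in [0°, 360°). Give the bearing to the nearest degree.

202°

Δλ = 174.78 − -170.70 = 345.48°; wrapped into (−180°, 180°]: -14.52°.
θ = atan2( sin Δλ · cos φ₂ , cos φ₁ · sin φ₂ − sin φ₁ · cos φ₂ · cos Δλ )
  = atan2(-0.18838, -0.46007) = -157.732° → normalised to [0°, 360°): 202.268°.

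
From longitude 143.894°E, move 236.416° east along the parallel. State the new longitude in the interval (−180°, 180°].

20.310°E

Start at +143.894°; shift +236.416° → +380.310°.
+380.310° lies outside (−180°, 180°]; subtract 360° → +20.310°.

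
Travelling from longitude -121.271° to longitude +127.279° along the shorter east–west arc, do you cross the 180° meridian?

Yes

Naïve |127.279 − -121.271| = 248.55° > 180°, so the shorter arc goes the other way round — across 180°.
Signed shortest Δλ = ((127.279 − -121.271 + 180) mod 360) − 180 = -111.45°.
Going west by 111.45° from -121.271° passes through 180° before reaching +127.279°.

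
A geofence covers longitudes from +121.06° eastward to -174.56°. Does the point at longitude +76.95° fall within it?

Band width going east from +121.06° to -174.56°: ((-174.56 − 121.06) mod 360) = 64.38°.
Offset of +76.95° east of the west edge: ((76.95 − 121.06) mod 360) = 315.89°.
315.89° > 64.38° ⇒ outside.

No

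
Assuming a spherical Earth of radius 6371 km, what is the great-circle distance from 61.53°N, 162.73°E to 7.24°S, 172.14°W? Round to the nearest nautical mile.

Δλ = -172.14 − 162.73 = -334.87°; wrapped into (−180°, 180°]: 25.13°.
Δφ = -7.24 − 61.53 = -68.77°.
a = sin²(Δφ/2) + cos φ₁ · cos φ₂ · sin²(Δλ/2) = 0.341324.
c = 2·atan2(√a, √(1−a)) = 1.24786 rad → d = 6371·c ≈ 7950.12 km ≈ 4292.72 nmi.

4293 nmi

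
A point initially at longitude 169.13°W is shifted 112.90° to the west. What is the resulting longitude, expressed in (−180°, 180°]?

Start at -169.13°; shift −112.90° → -282.03°.
-282.03° lies outside (−180°, 180°]; add 360° → +77.97°.

77.97°E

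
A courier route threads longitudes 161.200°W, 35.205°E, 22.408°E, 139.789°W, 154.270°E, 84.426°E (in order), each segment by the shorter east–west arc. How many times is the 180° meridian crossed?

Leg 1: -161.200° → +35.205°, shortest Δλ = -163.595° (west) — crosses 180°.
Leg 2: +35.205° → +22.408°, shortest Δλ = -12.797° (west) — does not cross 180°.
Leg 3: +22.408° → -139.789°, shortest Δλ = -162.197° (west) — does not cross 180°.
Leg 4: -139.789° → +154.270°, shortest Δλ = -65.941° (west) — crosses 180°.
Leg 5: +154.270° → +84.426°, shortest Δλ = -69.844° (west) — does not cross 180°.
Total crossings: 2.

2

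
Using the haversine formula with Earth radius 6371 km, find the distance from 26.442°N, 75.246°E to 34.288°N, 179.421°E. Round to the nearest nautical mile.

5164 nmi

Δλ = 179.421 − 75.246 = 104.175°.
Δφ = 34.288 − 26.442 = 7.846°.
a = sin²(Δφ/2) + cos φ₁ · cos φ₂ · sin²(Δλ/2) = 0.465152.
c = 2·atan2(√a, √(1−a)) = 1.50104 rad → d = 6371·c ≈ 9563.15 km ≈ 5163.69 nmi.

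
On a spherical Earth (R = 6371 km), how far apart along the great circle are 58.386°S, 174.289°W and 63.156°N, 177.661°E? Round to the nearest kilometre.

Δλ = 177.661 − -174.289 = 351.950°; wrapped into (−180°, 180°]: -8.050°.
Δφ = 63.156 − -58.386 = 121.542°.
a = sin²(Δφ/2) + cos φ₁ · cos φ₂ · sin²(Δλ/2) = 0.762728.
c = 2·atan2(√a, √(1−a)) = 2.12405 rad → d = 6371·c ≈ 13532.30 km.

13532 km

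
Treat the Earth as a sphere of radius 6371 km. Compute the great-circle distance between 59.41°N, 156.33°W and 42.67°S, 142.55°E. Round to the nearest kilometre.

12648 km

Δλ = 142.55 − -156.33 = 298.88°; wrapped into (−180°, 180°]: -61.12°.
Δφ = -42.67 − 59.41 = -102.08°.
a = sin²(Δφ/2) + cos φ₁ · cos φ₂ · sin²(Δλ/2) = 0.701366.
c = 2·atan2(√a, √(1−a)) = 1.98530 rad → d = 6371·c ≈ 12648.33 km.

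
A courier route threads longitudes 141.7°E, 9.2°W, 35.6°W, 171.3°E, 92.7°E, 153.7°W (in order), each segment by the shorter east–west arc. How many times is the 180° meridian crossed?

Leg 1: +141.7° → -9.2°, shortest Δλ = -150.9° (west) — does not cross 180°.
Leg 2: -9.2° → -35.6°, shortest Δλ = -26.4° (west) — does not cross 180°.
Leg 3: -35.6° → +171.3°, shortest Δλ = -153.1° (west) — crosses 180°.
Leg 4: +171.3° → +92.7°, shortest Δλ = -78.6° (west) — does not cross 180°.
Leg 5: +92.7° → -153.7°, shortest Δλ = 113.6° (east) — crosses 180°.
Total crossings: 2.

2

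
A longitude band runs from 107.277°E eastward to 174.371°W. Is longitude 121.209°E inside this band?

Yes

Band width going east from +107.277° to -174.371°: ((-174.371 − 107.277) mod 360) = 78.352°.
Offset of +121.209° east of the west edge: ((121.209 − 107.277) mod 360) = 13.932°.
13.932° ≤ 78.352° ⇒ inside.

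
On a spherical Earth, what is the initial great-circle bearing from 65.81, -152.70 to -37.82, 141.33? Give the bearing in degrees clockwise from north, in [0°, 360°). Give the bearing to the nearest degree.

Δλ = 141.33 − -152.70 = 294.03°; wrapped into (−180°, 180°]: -65.97°.
θ = atan2( sin Δλ · cos φ₂ , cos φ₁ · sin φ₂ − sin φ₁ · cos φ₂ · cos Δλ )
  = atan2(-0.72148, -0.54469) = -127.051° → normalised to [0°, 360°): 232.949°.

233°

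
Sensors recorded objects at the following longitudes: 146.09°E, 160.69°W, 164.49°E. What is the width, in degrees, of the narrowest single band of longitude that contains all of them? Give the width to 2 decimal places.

53.22°

Sort the longitudes: -160.69°, +146.09°, +164.49°.
Eastward gaps between consecutive values (wrapping around): 306.78°, 18.40°, 34.82°.
Largest gap = 306.78° ⇒ minimal covering band is its complement: 360° − 306.78° = 53.22°.
Band runs from +146.09° eastward to -160.69°, crossing the antimeridian.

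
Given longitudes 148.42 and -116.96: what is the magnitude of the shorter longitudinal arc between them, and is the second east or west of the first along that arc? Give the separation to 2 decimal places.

Raw difference: -116.96 − 148.42 = -265.38°.
Normalise into (−180°, 180°]: -265.38° + 360° = 94.62°.
Positive ⇒ the second point lies to the east; separation 94.62°.

94.62° east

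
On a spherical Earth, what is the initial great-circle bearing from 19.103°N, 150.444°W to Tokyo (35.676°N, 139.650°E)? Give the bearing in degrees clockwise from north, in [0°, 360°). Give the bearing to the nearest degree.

Δλ = 139.650 − -150.444 = 290.094°; wrapped into (−180°, 180°]: -69.906°.
θ = atan2( sin Δλ · cos φ₂ , cos φ₁ · sin φ₂ − sin φ₁ · cos φ₂ · cos Δλ )
  = atan2(-0.76288, 0.45975) = -58.925° → normalised to [0°, 360°): 301.075°.

301°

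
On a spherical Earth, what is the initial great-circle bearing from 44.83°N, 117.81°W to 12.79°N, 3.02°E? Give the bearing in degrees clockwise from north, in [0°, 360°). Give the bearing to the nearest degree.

59°

Δλ = 3.02 − -117.81 = 120.83°.
θ = atan2( sin Δλ · cos φ₂ , cos φ₁ · sin φ₂ − sin φ₁ · cos φ₂ · cos Δλ )
  = atan2(0.83739, 0.50935) = 58.690° → normalised to [0°, 360°): 58.690°.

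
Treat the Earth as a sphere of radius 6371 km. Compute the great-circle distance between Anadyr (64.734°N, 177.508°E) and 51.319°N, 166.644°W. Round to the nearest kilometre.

Δλ = -166.644 − 177.508 = -344.152°; wrapped into (−180°, 180°]: 15.848°.
Δφ = 51.319 − 64.734 = -13.415°.
a = sin²(Δφ/2) + cos φ₁ · cos φ₂ · sin²(Δλ/2) = 0.018712.
c = 2·atan2(√a, √(1−a)) = 0.27445 rad → d = 6371·c ≈ 1748.49 km.

1748 km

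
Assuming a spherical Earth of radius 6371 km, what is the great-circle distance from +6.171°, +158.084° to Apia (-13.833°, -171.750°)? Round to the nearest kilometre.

4004 km

Δλ = -171.750 − 158.084 = -329.834°; wrapped into (−180°, 180°]: 30.166°.
Δφ = -13.833 − 6.171 = -20.004°.
a = sin²(Δφ/2) + cos φ₁ · cos φ₂ · sin²(Δλ/2) = 0.095534.
c = 2·atan2(√a, √(1−a)) = 0.62846 rad → d = 6371·c ≈ 4003.94 km.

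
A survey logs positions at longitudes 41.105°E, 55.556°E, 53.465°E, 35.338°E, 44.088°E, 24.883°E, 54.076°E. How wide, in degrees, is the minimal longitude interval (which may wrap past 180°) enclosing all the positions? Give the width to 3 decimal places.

Sort the longitudes: +24.883°, +35.338°, +41.105°, +44.088°, +53.465°, +54.076°, +55.556°.
Eastward gaps between consecutive values (wrapping around): 10.455°, 5.767°, 2.983°, 9.377°, 0.611°, 1.480°, 329.327°.
Largest gap = 329.327° ⇒ minimal covering band is its complement: 360° − 329.327° = 30.673°.
Band runs from +24.883° eastward to +55.556°.

30.673°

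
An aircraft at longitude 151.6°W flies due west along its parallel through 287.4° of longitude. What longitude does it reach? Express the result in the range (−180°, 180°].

79.0°W

Start at -151.6°; shift −287.4° → -439.0°.
-439.0° lies outside (−180°, 180°]; add 360° → -79.0°.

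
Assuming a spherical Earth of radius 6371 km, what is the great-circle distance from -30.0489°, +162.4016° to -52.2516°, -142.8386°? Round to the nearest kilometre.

Δλ = -142.8386 − 162.4016 = -305.2402°; wrapped into (−180°, 180°]: 54.7598°.
Δφ = -52.2516 − -30.0489 = -22.2027°.
a = sin²(Δφ/2) + cos φ₁ · cos φ₂ · sin²(Δλ/2) = 0.149149.
c = 2·atan2(√a, √(1−a)) = 0.79301 rad → d = 6371·c ≈ 5052.29 km.

5052 km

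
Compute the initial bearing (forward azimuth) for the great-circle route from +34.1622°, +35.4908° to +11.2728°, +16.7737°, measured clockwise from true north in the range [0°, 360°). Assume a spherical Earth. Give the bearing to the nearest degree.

Δλ = 16.7737 − 35.4908 = -18.7171°.
θ = atan2( sin Δλ · cos φ₂ , cos φ₁ · sin φ₂ − sin φ₁ · cos φ₂ · cos Δλ )
  = atan2(-0.31470, -0.35983) = -138.827° → normalised to [0°, 360°): 221.173°.

221°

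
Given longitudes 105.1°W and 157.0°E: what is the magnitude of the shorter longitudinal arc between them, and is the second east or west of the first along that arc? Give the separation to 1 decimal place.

97.9° west

Raw difference: 157.0 − -105.1 = 262.1°.
Normalise into (−180°, 180°]: 262.1° − 360° = -97.9°.
Negative ⇒ the second point lies to the west; separation 97.9°.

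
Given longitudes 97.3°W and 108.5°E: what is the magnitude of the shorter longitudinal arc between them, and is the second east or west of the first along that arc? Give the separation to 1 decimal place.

Raw difference: 108.5 − -97.3 = 205.8°.
Normalise into (−180°, 180°]: 205.8° − 360° = -154.2°.
Negative ⇒ the second point lies to the west; separation 154.2°.

154.2° west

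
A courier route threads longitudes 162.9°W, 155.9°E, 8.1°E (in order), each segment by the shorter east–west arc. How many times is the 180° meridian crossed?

Leg 1: -162.9° → +155.9°, shortest Δλ = -41.2° (west) — crosses 180°.
Leg 2: +155.9° → +8.1°, shortest Δλ = -147.8° (west) — does not cross 180°.
Total crossings: 1.

1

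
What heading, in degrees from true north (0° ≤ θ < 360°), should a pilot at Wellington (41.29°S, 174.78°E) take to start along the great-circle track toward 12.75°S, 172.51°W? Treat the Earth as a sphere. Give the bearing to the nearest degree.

25°

Δλ = -172.51 − 174.78 = -347.29°; wrapped into (−180°, 180°]: 12.71°.
θ = atan2( sin Δλ · cos φ₂ , cos φ₁ · sin φ₂ − sin φ₁ · cos φ₂ · cos Δλ )
  = atan2(0.21459, 0.46200) = 24.914° → normalised to [0°, 360°): 24.914°.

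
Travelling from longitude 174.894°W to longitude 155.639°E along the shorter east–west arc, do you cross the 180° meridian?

Naïve |155.639 − -174.894| = 330.533° > 180°, so the shorter arc goes the other way round — across 180°.
Signed shortest Δλ = ((155.639 − -174.894 + 180) mod 360) − 180 = -29.467°.
Going west by 29.467° from -174.894° passes through 180° before reaching +155.639°.

Yes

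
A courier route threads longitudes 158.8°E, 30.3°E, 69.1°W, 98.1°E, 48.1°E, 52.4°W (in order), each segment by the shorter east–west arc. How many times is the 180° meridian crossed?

Leg 1: +158.8° → +30.3°, shortest Δλ = -128.5° (west) — does not cross 180°.
Leg 2: +30.3° → -69.1°, shortest Δλ = -99.4° (west) — does not cross 180°.
Leg 3: -69.1° → +98.1°, shortest Δλ = 167.2° (east) — does not cross 180°.
Leg 4: +98.1° → +48.1°, shortest Δλ = -50.0° (west) — does not cross 180°.
Leg 5: +48.1° → -52.4°, shortest Δλ = -100.5° (west) — does not cross 180°.
Total crossings: 0.

0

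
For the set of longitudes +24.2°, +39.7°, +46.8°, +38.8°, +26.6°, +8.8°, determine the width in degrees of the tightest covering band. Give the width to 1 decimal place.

Sort the longitudes: +8.8°, +24.2°, +26.6°, +38.8°, +39.7°, +46.8°.
Eastward gaps between consecutive values (wrapping around): 15.4°, 2.4°, 12.2°, 0.9°, 7.1°, 322.0°.
Largest gap = 322.0° ⇒ minimal covering band is its complement: 360° − 322.0° = 38.0°.
Band runs from +8.8° eastward to +46.8°.

38.0°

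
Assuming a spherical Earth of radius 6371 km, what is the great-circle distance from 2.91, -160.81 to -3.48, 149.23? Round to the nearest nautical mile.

3022 nmi

Δλ = 149.23 − -160.81 = 310.04°; wrapped into (−180°, 180°]: -49.96°.
Δφ = -3.48 − 2.91 = -6.39°.
a = sin²(Δφ/2) + cos φ₁ · cos φ₂ · sin²(Δλ/2) = 0.180887.
c = 2·atan2(√a, √(1−a)) = 0.87860 rad → d = 6371·c ≈ 5597.59 km ≈ 3022.46 nmi.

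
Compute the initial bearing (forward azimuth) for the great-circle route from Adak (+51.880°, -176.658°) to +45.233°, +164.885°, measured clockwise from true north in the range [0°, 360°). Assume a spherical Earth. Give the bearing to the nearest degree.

Δλ = 164.885 − -176.658 = 341.543°; wrapped into (−180°, 180°]: -18.457°.
θ = atan2( sin Δλ · cos φ₂ , cos φ₁ · sin φ₂ − sin φ₁ · cos φ₂ · cos Δλ )
  = atan2(-0.22295, -0.08725) = -111.373° → normalised to [0°, 360°): 248.627°.

249°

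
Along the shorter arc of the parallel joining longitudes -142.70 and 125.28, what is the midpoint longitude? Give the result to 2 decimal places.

+171.29°

Signed shortest Δλ from -142.70° to +125.28° is -92.02°.
Midpoint longitude = -142.70° + (-92.02°)/2 = -142.70° − 46.01° = -188.71°.
Normalise into (−180°, 180°]: +171.29°.
(The naïve average (-142.70 + +125.28)/2 = -8.71° is on the wrong side of the globe.)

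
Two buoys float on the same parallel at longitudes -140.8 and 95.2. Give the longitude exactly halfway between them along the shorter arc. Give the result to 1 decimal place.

Signed shortest Δλ from -140.8° to +95.2° is -124.0°.
Midpoint longitude = -140.8° + (-124.0°)/2 = -140.8° − 62.0° = -202.8°.
Normalise into (−180°, 180°]: +157.2°.
(The naïve average (-140.8 + +95.2)/2 = -22.8° is on the wrong side of the globe.)

+157.2°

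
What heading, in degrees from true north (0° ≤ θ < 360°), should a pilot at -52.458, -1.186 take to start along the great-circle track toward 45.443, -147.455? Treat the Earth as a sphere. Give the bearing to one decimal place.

Δλ = -147.455 − -1.186 = -146.269°.
θ = atan2( sin Δλ · cos φ₂ , cos φ₁ · sin φ₂ − sin φ₁ · cos φ₂ · cos Δλ )
  = atan2(-0.38960, -0.02848) = -94.180° → normalised to [0°, 360°): 265.820°.

265.8°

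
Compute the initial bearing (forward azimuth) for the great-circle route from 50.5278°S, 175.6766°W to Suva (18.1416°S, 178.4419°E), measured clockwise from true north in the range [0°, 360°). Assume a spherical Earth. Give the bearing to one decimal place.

349.6°

Δλ = 178.4419 − -175.6766 = 354.1185°; wrapped into (−180°, 180°]: -5.8815°.
θ = atan2( sin Δλ · cos φ₂ , cos φ₁ · sin φ₂ − sin φ₁ · cos φ₂ · cos Δλ )
  = atan2(-0.09738, 0.53176) = -10.377° → normalised to [0°, 360°): 349.623°.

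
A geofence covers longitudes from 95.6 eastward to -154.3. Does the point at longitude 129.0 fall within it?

Yes

Band width going east from +95.6° to -154.3°: ((-154.3 − 95.6) mod 360) = 110.1°.
Offset of +129.0° east of the west edge: ((129.0 − 95.6) mod 360) = 33.4°.
33.4° ≤ 110.1° ⇒ inside.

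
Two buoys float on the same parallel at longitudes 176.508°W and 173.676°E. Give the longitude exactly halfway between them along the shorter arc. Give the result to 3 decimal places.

Signed shortest Δλ from -176.508° to +173.676° is -9.816°.
Midpoint longitude = -176.508° + (-9.816°)/2 = -176.508° − 4.908° = -181.416°.
Normalise into (−180°, 180°]: +178.584°.
(The naïve average (-176.508 + +173.676)/2 = -1.416° is on the wrong side of the globe.)

178.584°E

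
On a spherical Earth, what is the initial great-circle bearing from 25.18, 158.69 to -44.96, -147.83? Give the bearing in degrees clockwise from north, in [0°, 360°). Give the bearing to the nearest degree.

145°

Δλ = -147.83 − 158.69 = -306.52°; wrapped into (−180°, 180°]: 53.48°.
θ = atan2( sin Δλ · cos φ₂ , cos φ₁ · sin φ₂ − sin φ₁ · cos φ₂ · cos Δλ )
  = atan2(0.56866, -0.81863) = 145.214° → normalised to [0°, 360°): 145.214°.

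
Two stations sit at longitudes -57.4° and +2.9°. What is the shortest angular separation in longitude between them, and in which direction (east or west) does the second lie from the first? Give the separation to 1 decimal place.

Raw difference: 2.9 − -57.4 = 60.3°.
Normalise into (−180°, 180°]: 60.3° stays 60.3°.
Positive ⇒ the second point lies to the east; separation 60.3°.

60.3° east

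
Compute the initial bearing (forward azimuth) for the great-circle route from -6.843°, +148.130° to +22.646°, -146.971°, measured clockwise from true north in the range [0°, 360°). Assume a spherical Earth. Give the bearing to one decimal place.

62.8°

Δλ = -146.971 − 148.130 = -295.101°; wrapped into (−180°, 180°]: 64.899°.
θ = atan2( sin Δλ · cos φ₂ , cos φ₁ · sin φ₂ − sin φ₁ · cos φ₂ · cos Δλ )
  = atan2(0.83574, 0.42894) = 62.831° → normalised to [0°, 360°): 62.831°.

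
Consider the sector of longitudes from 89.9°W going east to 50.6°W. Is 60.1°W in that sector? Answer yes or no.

Band width going east from -89.9° to -50.6°: ((-50.6 − -89.9) mod 360) = 39.3°.
Offset of -60.1° east of the west edge: ((-60.1 − -89.9) mod 360) = 29.8°.
29.8° ≤ 39.3° ⇒ inside.

Yes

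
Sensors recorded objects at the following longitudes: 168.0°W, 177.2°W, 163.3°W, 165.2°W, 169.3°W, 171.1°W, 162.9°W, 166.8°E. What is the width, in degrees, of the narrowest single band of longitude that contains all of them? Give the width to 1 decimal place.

Sort the longitudes: -177.2°, -171.1°, -169.3°, -168.0°, -165.2°, -163.3°, -162.9°, +166.8°.
Eastward gaps between consecutive values (wrapping around): 6.1°, 1.8°, 1.3°, 2.8°, 1.9°, 0.4°, 329.7°, 16.0°.
Largest gap = 329.7° ⇒ minimal covering band is its complement: 360° − 329.7° = 30.3°.
Band runs from +166.8° eastward to -162.9°, crossing the antimeridian.

30.3°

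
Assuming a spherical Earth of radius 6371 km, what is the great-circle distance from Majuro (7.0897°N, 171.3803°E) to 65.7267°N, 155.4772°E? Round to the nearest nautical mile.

Δλ = 155.4772 − 171.3803 = -15.9031°.
Δφ = 65.7267 − 7.0897 = 58.6370°.
a = sin²(Δφ/2) + cos φ₁ · cos φ₂ · sin²(Δλ/2) = 0.247578.
c = 2·atan2(√a, √(1−a)) = 1.04159 rad → d = 6371·c ≈ 6636.00 km ≈ 3583.15 nmi.

3583 nmi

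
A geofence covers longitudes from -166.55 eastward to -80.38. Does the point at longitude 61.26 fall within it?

Band width going east from -166.55° to -80.38°: ((-80.38 − -166.55) mod 360) = 86.17°.
Offset of +61.26° east of the west edge: ((61.26 − -166.55) mod 360) = 227.81°.
227.81° > 86.17° ⇒ outside.

No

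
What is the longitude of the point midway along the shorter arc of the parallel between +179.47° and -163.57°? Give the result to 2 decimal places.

Signed shortest Δλ from +179.47° to -163.57° is +16.96°.
Midpoint longitude = +179.47° + (+16.96°)/2 = +179.47° + 8.48° = +187.95°.
Normalise into (−180°, 180°]: -172.05°.
(The naïve average (+179.47 + -163.57)/2 = 7.95° is on the wrong side of the globe.)

-172.05°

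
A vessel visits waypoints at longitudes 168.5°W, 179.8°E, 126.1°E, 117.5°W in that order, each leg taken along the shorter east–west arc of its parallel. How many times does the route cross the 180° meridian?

2

Leg 1: -168.5° → +179.8°, shortest Δλ = -11.7° (west) — crosses 180°.
Leg 2: +179.8° → +126.1°, shortest Δλ = -53.7° (west) — does not cross 180°.
Leg 3: +126.1° → -117.5°, shortest Δλ = 116.4° (east) — crosses 180°.
Total crossings: 2.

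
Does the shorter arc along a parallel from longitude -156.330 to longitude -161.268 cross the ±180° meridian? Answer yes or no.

No

Signed shortest Δλ = ((-161.268 − -156.330 + 180) mod 360) − 180 = -4.938°.
Going west by 4.938° from -156.330° reaches -161.268° without touching 180°.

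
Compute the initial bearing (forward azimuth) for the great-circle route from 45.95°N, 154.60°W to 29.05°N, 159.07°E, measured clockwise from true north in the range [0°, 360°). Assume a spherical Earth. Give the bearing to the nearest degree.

261°

Δλ = 159.07 − -154.60 = 313.67°; wrapped into (−180°, 180°]: -46.33°.
θ = atan2( sin Δλ · cos φ₂ , cos φ₁ · sin φ₂ − sin φ₁ · cos φ₂ · cos Δλ )
  = atan2(-0.63233, -0.09624) = -98.654° → normalised to [0°, 360°): 261.346°.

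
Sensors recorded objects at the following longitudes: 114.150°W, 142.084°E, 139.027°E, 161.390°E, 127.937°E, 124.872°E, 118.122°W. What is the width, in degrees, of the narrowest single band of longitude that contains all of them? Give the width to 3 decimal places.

Sort the longitudes: -118.122°, -114.150°, +124.872°, +127.937°, +139.027°, +142.084°, +161.390°.
Eastward gaps between consecutive values (wrapping around): 3.972°, 239.022°, 3.065°, 11.090°, 3.057°, 19.306°, 80.488°.
Largest gap = 239.022° ⇒ minimal covering band is its complement: 360° − 239.022° = 120.978°.
Band runs from +124.872° eastward to -114.150°, crossing the antimeridian.

120.978°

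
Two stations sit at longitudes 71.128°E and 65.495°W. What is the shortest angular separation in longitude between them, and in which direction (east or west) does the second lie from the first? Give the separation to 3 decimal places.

Raw difference: -65.495 − 71.128 = -136.623°.
Normalise into (−180°, 180°]: -136.623° stays -136.623°.
Negative ⇒ the second point lies to the west; separation 136.623°.

136.623° west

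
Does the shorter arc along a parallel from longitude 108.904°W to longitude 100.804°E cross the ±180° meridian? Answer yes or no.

Yes

Naïve |100.804 − -108.904| = 209.708° > 180°, so the shorter arc goes the other way round — across 180°.
Signed shortest Δλ = ((100.804 − -108.904 + 180) mod 360) − 180 = -150.292°.
Going west by 150.292° from -108.904° passes through 180° before reaching +100.804°.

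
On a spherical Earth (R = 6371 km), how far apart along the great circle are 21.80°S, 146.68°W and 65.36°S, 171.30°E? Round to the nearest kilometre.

Δλ = 171.30 − -146.68 = 317.98°; wrapped into (−180°, 180°]: -42.02°.
Δφ = -65.36 − -21.80 = -43.56°.
a = sin²(Δφ/2) + cos φ₁ · cos φ₂ · sin²(Δλ/2) = 0.187433.
c = 2·atan2(√a, √(1−a)) = 0.89549 rad → d = 6371·c ≈ 5705.19 km.

5705 km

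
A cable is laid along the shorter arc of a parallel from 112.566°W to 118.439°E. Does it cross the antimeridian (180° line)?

Yes

Naïve |118.439 − -112.566| = 231.005° > 180°, so the shorter arc goes the other way round — across 180°.
Signed shortest Δλ = ((118.439 − -112.566 + 180) mod 360) − 180 = -128.995°.
Going west by 128.995° from -112.566° passes through 180° before reaching +118.439°.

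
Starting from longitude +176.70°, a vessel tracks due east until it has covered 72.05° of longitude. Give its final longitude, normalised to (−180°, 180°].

Start at +176.70°; shift +72.05° → +248.75°.
+248.75° lies outside (−180°, 180°]; subtract 360° → -111.25°.

-111.25°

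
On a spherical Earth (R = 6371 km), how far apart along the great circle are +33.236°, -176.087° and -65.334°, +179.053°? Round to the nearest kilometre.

10969 km

Δλ = 179.053 − -176.087 = 355.140°; wrapped into (−180°, 180°]: -4.860°.
Δφ = -65.334 − 33.236 = -98.570°.
a = sin²(Δφ/2) + cos φ₁ · cos φ₂ · sin²(Δλ/2) = 0.575136.
c = 2·atan2(√a, √(1−a)) = 1.72164 rad → d = 6371·c ≈ 10968.57 km.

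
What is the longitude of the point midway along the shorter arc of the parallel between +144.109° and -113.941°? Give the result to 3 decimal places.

Signed shortest Δλ from +144.109° to -113.941° is +101.950°.
Midpoint longitude = +144.109° + (+101.950°)/2 = +144.109° + 50.975° = +195.084°.
Normalise into (−180°, 180°]: -164.916°.
(The naïve average (+144.109 + -113.941)/2 = 15.084° is on the wrong side of the globe.)

-164.916°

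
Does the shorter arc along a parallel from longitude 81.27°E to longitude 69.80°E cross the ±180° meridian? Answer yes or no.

No

Signed shortest Δλ = ((69.80 − 81.27 + 180) mod 360) − 180 = -11.47°.
Going west by 11.47° from +81.27° reaches +69.80° without touching 180°.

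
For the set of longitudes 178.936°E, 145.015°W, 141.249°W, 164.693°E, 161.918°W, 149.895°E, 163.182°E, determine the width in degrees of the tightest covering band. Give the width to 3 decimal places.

68.856°

Sort the longitudes: -161.918°, -145.015°, -141.249°, +149.895°, +163.182°, +164.693°, +178.936°.
Eastward gaps between consecutive values (wrapping around): 16.903°, 3.766°, 291.144°, 13.287°, 1.511°, 14.243°, 19.146°.
Largest gap = 291.144° ⇒ minimal covering band is its complement: 360° − 291.144° = 68.856°.
Band runs from +149.895° eastward to -141.249°, crossing the antimeridian.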